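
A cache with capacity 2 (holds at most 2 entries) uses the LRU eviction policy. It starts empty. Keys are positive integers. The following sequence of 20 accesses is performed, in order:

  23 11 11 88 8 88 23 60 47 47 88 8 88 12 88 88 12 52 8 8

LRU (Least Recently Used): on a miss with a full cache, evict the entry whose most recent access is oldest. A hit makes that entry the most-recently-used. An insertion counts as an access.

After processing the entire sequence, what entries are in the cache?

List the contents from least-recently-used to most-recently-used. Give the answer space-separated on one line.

Answer: 52 8

Derivation:
LRU simulation (capacity=2):
  1. access 23: MISS. Cache (LRU->MRU): [23]
  2. access 11: MISS. Cache (LRU->MRU): [23 11]
  3. access 11: HIT. Cache (LRU->MRU): [23 11]
  4. access 88: MISS, evict 23. Cache (LRU->MRU): [11 88]
  5. access 8: MISS, evict 11. Cache (LRU->MRU): [88 8]
  6. access 88: HIT. Cache (LRU->MRU): [8 88]
  7. access 23: MISS, evict 8. Cache (LRU->MRU): [88 23]
  8. access 60: MISS, evict 88. Cache (LRU->MRU): [23 60]
  9. access 47: MISS, evict 23. Cache (LRU->MRU): [60 47]
  10. access 47: HIT. Cache (LRU->MRU): [60 47]
  11. access 88: MISS, evict 60. Cache (LRU->MRU): [47 88]
  12. access 8: MISS, evict 47. Cache (LRU->MRU): [88 8]
  13. access 88: HIT. Cache (LRU->MRU): [8 88]
  14. access 12: MISS, evict 8. Cache (LRU->MRU): [88 12]
  15. access 88: HIT. Cache (LRU->MRU): [12 88]
  16. access 88: HIT. Cache (LRU->MRU): [12 88]
  17. access 12: HIT. Cache (LRU->MRU): [88 12]
  18. access 52: MISS, evict 88. Cache (LRU->MRU): [12 52]
  19. access 8: MISS, evict 12. Cache (LRU->MRU): [52 8]
  20. access 8: HIT. Cache (LRU->MRU): [52 8]
Total: 8 hits, 12 misses, 10 evictions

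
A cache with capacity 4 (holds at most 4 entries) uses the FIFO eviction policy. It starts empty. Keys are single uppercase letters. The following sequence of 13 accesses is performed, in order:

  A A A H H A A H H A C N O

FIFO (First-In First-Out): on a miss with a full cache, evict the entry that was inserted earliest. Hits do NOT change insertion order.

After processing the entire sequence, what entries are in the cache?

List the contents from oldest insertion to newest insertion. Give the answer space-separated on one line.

Answer: H C N O

Derivation:
FIFO simulation (capacity=4):
  1. access A: MISS. Cache (old->new): [A]
  2. access A: HIT. Cache (old->new): [A]
  3. access A: HIT. Cache (old->new): [A]
  4. access H: MISS. Cache (old->new): [A H]
  5. access H: HIT. Cache (old->new): [A H]
  6. access A: HIT. Cache (old->new): [A H]
  7. access A: HIT. Cache (old->new): [A H]
  8. access H: HIT. Cache (old->new): [A H]
  9. access H: HIT. Cache (old->new): [A H]
  10. access A: HIT. Cache (old->new): [A H]
  11. access C: MISS. Cache (old->new): [A H C]
  12. access N: MISS. Cache (old->new): [A H C N]
  13. access O: MISS, evict A. Cache (old->new): [H C N O]
Total: 8 hits, 5 misses, 1 evictions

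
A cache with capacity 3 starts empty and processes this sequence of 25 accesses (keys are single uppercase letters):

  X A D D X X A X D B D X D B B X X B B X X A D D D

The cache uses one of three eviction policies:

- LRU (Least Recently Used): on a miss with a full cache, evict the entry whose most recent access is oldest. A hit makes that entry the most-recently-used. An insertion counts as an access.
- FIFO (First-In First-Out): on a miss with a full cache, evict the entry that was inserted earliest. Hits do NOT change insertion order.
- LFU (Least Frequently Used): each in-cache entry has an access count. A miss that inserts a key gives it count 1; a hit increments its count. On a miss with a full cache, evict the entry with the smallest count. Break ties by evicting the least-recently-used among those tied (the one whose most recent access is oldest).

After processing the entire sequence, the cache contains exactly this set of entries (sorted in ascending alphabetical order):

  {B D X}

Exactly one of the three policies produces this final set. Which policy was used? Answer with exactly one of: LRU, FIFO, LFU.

Answer: LFU

Derivation:
Simulating under each policy and comparing final sets:
  LRU: final set = {A D X} -> differs
  FIFO: final set = {A D X} -> differs
  LFU: final set = {B D X} -> MATCHES target
Only LFU produces the target set.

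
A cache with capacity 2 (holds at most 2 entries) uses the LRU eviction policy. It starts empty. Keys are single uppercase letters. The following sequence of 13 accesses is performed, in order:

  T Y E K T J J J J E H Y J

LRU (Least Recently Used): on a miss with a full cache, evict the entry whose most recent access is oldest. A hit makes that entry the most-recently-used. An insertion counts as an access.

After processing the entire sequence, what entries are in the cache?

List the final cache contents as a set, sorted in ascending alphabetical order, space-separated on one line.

Answer: J Y

Derivation:
LRU simulation (capacity=2):
  1. access T: MISS. Cache (LRU->MRU): [T]
  2. access Y: MISS. Cache (LRU->MRU): [T Y]
  3. access E: MISS, evict T. Cache (LRU->MRU): [Y E]
  4. access K: MISS, evict Y. Cache (LRU->MRU): [E K]
  5. access T: MISS, evict E. Cache (LRU->MRU): [K T]
  6. access J: MISS, evict K. Cache (LRU->MRU): [T J]
  7. access J: HIT. Cache (LRU->MRU): [T J]
  8. access J: HIT. Cache (LRU->MRU): [T J]
  9. access J: HIT. Cache (LRU->MRU): [T J]
  10. access E: MISS, evict T. Cache (LRU->MRU): [J E]
  11. access H: MISS, evict J. Cache (LRU->MRU): [E H]
  12. access Y: MISS, evict E. Cache (LRU->MRU): [H Y]
  13. access J: MISS, evict H. Cache (LRU->MRU): [Y J]
Total: 3 hits, 10 misses, 8 evictions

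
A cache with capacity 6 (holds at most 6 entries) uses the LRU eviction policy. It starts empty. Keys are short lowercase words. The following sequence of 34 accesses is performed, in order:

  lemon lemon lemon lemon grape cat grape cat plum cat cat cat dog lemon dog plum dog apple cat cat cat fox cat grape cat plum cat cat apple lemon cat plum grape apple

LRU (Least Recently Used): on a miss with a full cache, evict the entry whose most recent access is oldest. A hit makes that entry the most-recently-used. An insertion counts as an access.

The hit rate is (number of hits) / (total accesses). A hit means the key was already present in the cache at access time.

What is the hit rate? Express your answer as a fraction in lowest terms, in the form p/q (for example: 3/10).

LRU simulation (capacity=6):
  1. access lemon: MISS. Cache (LRU->MRU): [lemon]
  2. access lemon: HIT. Cache (LRU->MRU): [lemon]
  3. access lemon: HIT. Cache (LRU->MRU): [lemon]
  4. access lemon: HIT. Cache (LRU->MRU): [lemon]
  5. access grape: MISS. Cache (LRU->MRU): [lemon grape]
  6. access cat: MISS. Cache (LRU->MRU): [lemon grape cat]
  7. access grape: HIT. Cache (LRU->MRU): [lemon cat grape]
  8. access cat: HIT. Cache (LRU->MRU): [lemon grape cat]
  9. access plum: MISS. Cache (LRU->MRU): [lemon grape cat plum]
  10. access cat: HIT. Cache (LRU->MRU): [lemon grape plum cat]
  11. access cat: HIT. Cache (LRU->MRU): [lemon grape plum cat]
  12. access cat: HIT. Cache (LRU->MRU): [lemon grape plum cat]
  13. access dog: MISS. Cache (LRU->MRU): [lemon grape plum cat dog]
  14. access lemon: HIT. Cache (LRU->MRU): [grape plum cat dog lemon]
  15. access dog: HIT. Cache (LRU->MRU): [grape plum cat lemon dog]
  16. access plum: HIT. Cache (LRU->MRU): [grape cat lemon dog plum]
  17. access dog: HIT. Cache (LRU->MRU): [grape cat lemon plum dog]
  18. access apple: MISS. Cache (LRU->MRU): [grape cat lemon plum dog apple]
  19. access cat: HIT. Cache (LRU->MRU): [grape lemon plum dog apple cat]
  20. access cat: HIT. Cache (LRU->MRU): [grape lemon plum dog apple cat]
  21. access cat: HIT. Cache (LRU->MRU): [grape lemon plum dog apple cat]
  22. access fox: MISS, evict grape. Cache (LRU->MRU): [lemon plum dog apple cat fox]
  23. access cat: HIT. Cache (LRU->MRU): [lemon plum dog apple fox cat]
  24. access grape: MISS, evict lemon. Cache (LRU->MRU): [plum dog apple fox cat grape]
  25. access cat: HIT. Cache (LRU->MRU): [plum dog apple fox grape cat]
  26. access plum: HIT. Cache (LRU->MRU): [dog apple fox grape cat plum]
  27. access cat: HIT. Cache (LRU->MRU): [dog apple fox grape plum cat]
  28. access cat: HIT. Cache (LRU->MRU): [dog apple fox grape plum cat]
  29. access apple: HIT. Cache (LRU->MRU): [dog fox grape plum cat apple]
  30. access lemon: MISS, evict dog. Cache (LRU->MRU): [fox grape plum cat apple lemon]
  31. access cat: HIT. Cache (LRU->MRU): [fox grape plum apple lemon cat]
  32. access plum: HIT. Cache (LRU->MRU): [fox grape apple lemon cat plum]
  33. access grape: HIT. Cache (LRU->MRU): [fox apple lemon cat plum grape]
  34. access apple: HIT. Cache (LRU->MRU): [fox lemon cat plum grape apple]
Total: 25 hits, 9 misses, 3 evictions

Hit rate = 25/34

Answer: 25/34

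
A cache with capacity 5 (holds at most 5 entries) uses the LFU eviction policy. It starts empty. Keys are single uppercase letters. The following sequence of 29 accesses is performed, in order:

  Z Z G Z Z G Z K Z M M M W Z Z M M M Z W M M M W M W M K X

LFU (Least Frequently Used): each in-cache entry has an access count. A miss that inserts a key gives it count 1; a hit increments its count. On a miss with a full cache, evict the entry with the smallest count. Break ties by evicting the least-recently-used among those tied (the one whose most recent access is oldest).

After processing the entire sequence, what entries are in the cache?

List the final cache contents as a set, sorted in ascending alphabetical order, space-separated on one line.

LFU simulation (capacity=5):
  1. access Z: MISS. Cache: [Z(c=1)]
  2. access Z: HIT, count now 2. Cache: [Z(c=2)]
  3. access G: MISS. Cache: [G(c=1) Z(c=2)]
  4. access Z: HIT, count now 3. Cache: [G(c=1) Z(c=3)]
  5. access Z: HIT, count now 4. Cache: [G(c=1) Z(c=4)]
  6. access G: HIT, count now 2. Cache: [G(c=2) Z(c=4)]
  7. access Z: HIT, count now 5. Cache: [G(c=2) Z(c=5)]
  8. access K: MISS. Cache: [K(c=1) G(c=2) Z(c=5)]
  9. access Z: HIT, count now 6. Cache: [K(c=1) G(c=2) Z(c=6)]
  10. access M: MISS. Cache: [K(c=1) M(c=1) G(c=2) Z(c=6)]
  11. access M: HIT, count now 2. Cache: [K(c=1) G(c=2) M(c=2) Z(c=6)]
  12. access M: HIT, count now 3. Cache: [K(c=1) G(c=2) M(c=3) Z(c=6)]
  13. access W: MISS. Cache: [K(c=1) W(c=1) G(c=2) M(c=3) Z(c=6)]
  14. access Z: HIT, count now 7. Cache: [K(c=1) W(c=1) G(c=2) M(c=3) Z(c=7)]
  15. access Z: HIT, count now 8. Cache: [K(c=1) W(c=1) G(c=2) M(c=3) Z(c=8)]
  16. access M: HIT, count now 4. Cache: [K(c=1) W(c=1) G(c=2) M(c=4) Z(c=8)]
  17. access M: HIT, count now 5. Cache: [K(c=1) W(c=1) G(c=2) M(c=5) Z(c=8)]
  18. access M: HIT, count now 6. Cache: [K(c=1) W(c=1) G(c=2) M(c=6) Z(c=8)]
  19. access Z: HIT, count now 9. Cache: [K(c=1) W(c=1) G(c=2) M(c=6) Z(c=9)]
  20. access W: HIT, count now 2. Cache: [K(c=1) G(c=2) W(c=2) M(c=6) Z(c=9)]
  21. access M: HIT, count now 7. Cache: [K(c=1) G(c=2) W(c=2) M(c=7) Z(c=9)]
  22. access M: HIT, count now 8. Cache: [K(c=1) G(c=2) W(c=2) M(c=8) Z(c=9)]
  23. access M: HIT, count now 9. Cache: [K(c=1) G(c=2) W(c=2) Z(c=9) M(c=9)]
  24. access W: HIT, count now 3. Cache: [K(c=1) G(c=2) W(c=3) Z(c=9) M(c=9)]
  25. access M: HIT, count now 10. Cache: [K(c=1) G(c=2) W(c=3) Z(c=9) M(c=10)]
  26. access W: HIT, count now 4. Cache: [K(c=1) G(c=2) W(c=4) Z(c=9) M(c=10)]
  27. access M: HIT, count now 11. Cache: [K(c=1) G(c=2) W(c=4) Z(c=9) M(c=11)]
  28. access K: HIT, count now 2. Cache: [G(c=2) K(c=2) W(c=4) Z(c=9) M(c=11)]
  29. access X: MISS, evict G(c=2). Cache: [X(c=1) K(c=2) W(c=4) Z(c=9) M(c=11)]
Total: 23 hits, 6 misses, 1 evictions

Answer: K M W X Z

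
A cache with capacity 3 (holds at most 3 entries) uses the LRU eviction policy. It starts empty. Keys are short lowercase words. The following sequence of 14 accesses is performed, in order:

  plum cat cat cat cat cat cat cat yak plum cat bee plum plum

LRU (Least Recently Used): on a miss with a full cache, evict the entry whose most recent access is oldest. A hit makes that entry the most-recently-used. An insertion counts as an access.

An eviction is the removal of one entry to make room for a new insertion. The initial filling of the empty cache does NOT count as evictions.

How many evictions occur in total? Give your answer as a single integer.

Answer: 1

Derivation:
LRU simulation (capacity=3):
  1. access plum: MISS. Cache (LRU->MRU): [plum]
  2. access cat: MISS. Cache (LRU->MRU): [plum cat]
  3. access cat: HIT. Cache (LRU->MRU): [plum cat]
  4. access cat: HIT. Cache (LRU->MRU): [plum cat]
  5. access cat: HIT. Cache (LRU->MRU): [plum cat]
  6. access cat: HIT. Cache (LRU->MRU): [plum cat]
  7. access cat: HIT. Cache (LRU->MRU): [plum cat]
  8. access cat: HIT. Cache (LRU->MRU): [plum cat]
  9. access yak: MISS. Cache (LRU->MRU): [plum cat yak]
  10. access plum: HIT. Cache (LRU->MRU): [cat yak plum]
  11. access cat: HIT. Cache (LRU->MRU): [yak plum cat]
  12. access bee: MISS, evict yak. Cache (LRU->MRU): [plum cat bee]
  13. access plum: HIT. Cache (LRU->MRU): [cat bee plum]
  14. access plum: HIT. Cache (LRU->MRU): [cat bee plum]
Total: 10 hits, 4 misses, 1 evictions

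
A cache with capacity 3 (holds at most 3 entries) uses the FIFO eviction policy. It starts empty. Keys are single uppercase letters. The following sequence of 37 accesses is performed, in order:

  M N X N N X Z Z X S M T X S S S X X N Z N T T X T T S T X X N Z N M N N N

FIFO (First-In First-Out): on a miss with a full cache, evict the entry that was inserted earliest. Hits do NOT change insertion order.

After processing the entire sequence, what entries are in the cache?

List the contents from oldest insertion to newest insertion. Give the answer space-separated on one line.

FIFO simulation (capacity=3):
  1. access M: MISS. Cache (old->new): [M]
  2. access N: MISS. Cache (old->new): [M N]
  3. access X: MISS. Cache (old->new): [M N X]
  4. access N: HIT. Cache (old->new): [M N X]
  5. access N: HIT. Cache (old->new): [M N X]
  6. access X: HIT. Cache (old->new): [M N X]
  7. access Z: MISS, evict M. Cache (old->new): [N X Z]
  8. access Z: HIT. Cache (old->new): [N X Z]
  9. access X: HIT. Cache (old->new): [N X Z]
  10. access S: MISS, evict N. Cache (old->new): [X Z S]
  11. access M: MISS, evict X. Cache (old->new): [Z S M]
  12. access T: MISS, evict Z. Cache (old->new): [S M T]
  13. access X: MISS, evict S. Cache (old->new): [M T X]
  14. access S: MISS, evict M. Cache (old->new): [T X S]
  15. access S: HIT. Cache (old->new): [T X S]
  16. access S: HIT. Cache (old->new): [T X S]
  17. access X: HIT. Cache (old->new): [T X S]
  18. access X: HIT. Cache (old->new): [T X S]
  19. access N: MISS, evict T. Cache (old->new): [X S N]
  20. access Z: MISS, evict X. Cache (old->new): [S N Z]
  21. access N: HIT. Cache (old->new): [S N Z]
  22. access T: MISS, evict S. Cache (old->new): [N Z T]
  23. access T: HIT. Cache (old->new): [N Z T]
  24. access X: MISS, evict N. Cache (old->new): [Z T X]
  25. access T: HIT. Cache (old->new): [Z T X]
  26. access T: HIT. Cache (old->new): [Z T X]
  27. access S: MISS, evict Z. Cache (old->new): [T X S]
  28. access T: HIT. Cache (old->new): [T X S]
  29. access X: HIT. Cache (old->new): [T X S]
  30. access X: HIT. Cache (old->new): [T X S]
  31. access N: MISS, evict T. Cache (old->new): [X S N]
  32. access Z: MISS, evict X. Cache (old->new): [S N Z]
  33. access N: HIT. Cache (old->new): [S N Z]
  34. access M: MISS, evict S. Cache (old->new): [N Z M]
  35. access N: HIT. Cache (old->new): [N Z M]
  36. access N: HIT. Cache (old->new): [N Z M]
  37. access N: HIT. Cache (old->new): [N Z M]
Total: 20 hits, 17 misses, 14 evictions

Answer: N Z M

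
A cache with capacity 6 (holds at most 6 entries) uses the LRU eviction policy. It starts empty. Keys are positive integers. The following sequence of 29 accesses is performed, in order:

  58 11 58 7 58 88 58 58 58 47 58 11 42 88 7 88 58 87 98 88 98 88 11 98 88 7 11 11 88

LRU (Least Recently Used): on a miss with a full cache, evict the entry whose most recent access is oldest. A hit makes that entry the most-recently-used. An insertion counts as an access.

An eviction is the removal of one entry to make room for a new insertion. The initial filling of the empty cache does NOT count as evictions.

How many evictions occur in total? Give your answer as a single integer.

Answer: 3

Derivation:
LRU simulation (capacity=6):
  1. access 58: MISS. Cache (LRU->MRU): [58]
  2. access 11: MISS. Cache (LRU->MRU): [58 11]
  3. access 58: HIT. Cache (LRU->MRU): [11 58]
  4. access 7: MISS. Cache (LRU->MRU): [11 58 7]
  5. access 58: HIT. Cache (LRU->MRU): [11 7 58]
  6. access 88: MISS. Cache (LRU->MRU): [11 7 58 88]
  7. access 58: HIT. Cache (LRU->MRU): [11 7 88 58]
  8. access 58: HIT. Cache (LRU->MRU): [11 7 88 58]
  9. access 58: HIT. Cache (LRU->MRU): [11 7 88 58]
  10. access 47: MISS. Cache (LRU->MRU): [11 7 88 58 47]
  11. access 58: HIT. Cache (LRU->MRU): [11 7 88 47 58]
  12. access 11: HIT. Cache (LRU->MRU): [7 88 47 58 11]
  13. access 42: MISS. Cache (LRU->MRU): [7 88 47 58 11 42]
  14. access 88: HIT. Cache (LRU->MRU): [7 47 58 11 42 88]
  15. access 7: HIT. Cache (LRU->MRU): [47 58 11 42 88 7]
  16. access 88: HIT. Cache (LRU->MRU): [47 58 11 42 7 88]
  17. access 58: HIT. Cache (LRU->MRU): [47 11 42 7 88 58]
  18. access 87: MISS, evict 47. Cache (LRU->MRU): [11 42 7 88 58 87]
  19. access 98: MISS, evict 11. Cache (LRU->MRU): [42 7 88 58 87 98]
  20. access 88: HIT. Cache (LRU->MRU): [42 7 58 87 98 88]
  21. access 98: HIT. Cache (LRU->MRU): [42 7 58 87 88 98]
  22. access 88: HIT. Cache (LRU->MRU): [42 7 58 87 98 88]
  23. access 11: MISS, evict 42. Cache (LRU->MRU): [7 58 87 98 88 11]
  24. access 98: HIT. Cache (LRU->MRU): [7 58 87 88 11 98]
  25. access 88: HIT. Cache (LRU->MRU): [7 58 87 11 98 88]
  26. access 7: HIT. Cache (LRU->MRU): [58 87 11 98 88 7]
  27. access 11: HIT. Cache (LRU->MRU): [58 87 98 88 7 11]
  28. access 11: HIT. Cache (LRU->MRU): [58 87 98 88 7 11]
  29. access 88: HIT. Cache (LRU->MRU): [58 87 98 7 11 88]
Total: 20 hits, 9 misses, 3 evictions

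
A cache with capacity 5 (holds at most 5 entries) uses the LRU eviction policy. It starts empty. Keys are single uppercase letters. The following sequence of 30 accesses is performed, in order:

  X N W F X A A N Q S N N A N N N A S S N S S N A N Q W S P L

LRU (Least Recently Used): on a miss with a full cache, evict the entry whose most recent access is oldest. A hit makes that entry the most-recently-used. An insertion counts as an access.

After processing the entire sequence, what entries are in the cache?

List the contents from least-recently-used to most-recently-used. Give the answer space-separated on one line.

Answer: Q W S P L

Derivation:
LRU simulation (capacity=5):
  1. access X: MISS. Cache (LRU->MRU): [X]
  2. access N: MISS. Cache (LRU->MRU): [X N]
  3. access W: MISS. Cache (LRU->MRU): [X N W]
  4. access F: MISS. Cache (LRU->MRU): [X N W F]
  5. access X: HIT. Cache (LRU->MRU): [N W F X]
  6. access A: MISS. Cache (LRU->MRU): [N W F X A]
  7. access A: HIT. Cache (LRU->MRU): [N W F X A]
  8. access N: HIT. Cache (LRU->MRU): [W F X A N]
  9. access Q: MISS, evict W. Cache (LRU->MRU): [F X A N Q]
  10. access S: MISS, evict F. Cache (LRU->MRU): [X A N Q S]
  11. access N: HIT. Cache (LRU->MRU): [X A Q S N]
  12. access N: HIT. Cache (LRU->MRU): [X A Q S N]
  13. access A: HIT. Cache (LRU->MRU): [X Q S N A]
  14. access N: HIT. Cache (LRU->MRU): [X Q S A N]
  15. access N: HIT. Cache (LRU->MRU): [X Q S A N]
  16. access N: HIT. Cache (LRU->MRU): [X Q S A N]
  17. access A: HIT. Cache (LRU->MRU): [X Q S N A]
  18. access S: HIT. Cache (LRU->MRU): [X Q N A S]
  19. access S: HIT. Cache (LRU->MRU): [X Q N A S]
  20. access N: HIT. Cache (LRU->MRU): [X Q A S N]
  21. access S: HIT. Cache (LRU->MRU): [X Q A N S]
  22. access S: HIT. Cache (LRU->MRU): [X Q A N S]
  23. access N: HIT. Cache (LRU->MRU): [X Q A S N]
  24. access A: HIT. Cache (LRU->MRU): [X Q S N A]
  25. access N: HIT. Cache (LRU->MRU): [X Q S A N]
  26. access Q: HIT. Cache (LRU->MRU): [X S A N Q]
  27. access W: MISS, evict X. Cache (LRU->MRU): [S A N Q W]
  28. access S: HIT. Cache (LRU->MRU): [A N Q W S]
  29. access P: MISS, evict A. Cache (LRU->MRU): [N Q W S P]
  30. access L: MISS, evict N. Cache (LRU->MRU): [Q W S P L]
Total: 20 hits, 10 misses, 5 evictions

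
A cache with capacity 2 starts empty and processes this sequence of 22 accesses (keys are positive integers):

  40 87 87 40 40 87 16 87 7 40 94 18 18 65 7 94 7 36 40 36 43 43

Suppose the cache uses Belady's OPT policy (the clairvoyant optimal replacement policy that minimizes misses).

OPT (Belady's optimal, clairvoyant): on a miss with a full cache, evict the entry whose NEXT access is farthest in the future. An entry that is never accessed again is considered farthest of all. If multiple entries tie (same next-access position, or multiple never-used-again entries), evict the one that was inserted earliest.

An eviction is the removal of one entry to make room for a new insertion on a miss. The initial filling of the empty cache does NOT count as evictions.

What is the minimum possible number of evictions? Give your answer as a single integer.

Answer: 10

Derivation:
OPT (Belady) simulation (capacity=2):
  1. access 40: MISS. Cache: [40]
  2. access 87: MISS. Cache: [40 87]
  3. access 87: HIT. Next use of 87: step 6. Cache: [40 87]
  4. access 40: HIT. Next use of 40: step 5. Cache: [40 87]
  5. access 40: HIT. Next use of 40: step 10. Cache: [40 87]
  6. access 87: HIT. Next use of 87: step 8. Cache: [40 87]
  7. access 16: MISS, evict 40 (next use: step 10). Cache: [87 16]
  8. access 87: HIT. Next use of 87: never. Cache: [87 16]
  9. access 7: MISS, evict 87 (next use: never). Cache: [16 7]
  10. access 40: MISS, evict 16 (next use: never). Cache: [7 40]
  11. access 94: MISS, evict 40 (next use: step 19). Cache: [7 94]
  12. access 18: MISS, evict 94 (next use: step 16). Cache: [7 18]
  13. access 18: HIT. Next use of 18: never. Cache: [7 18]
  14. access 65: MISS, evict 18 (next use: never). Cache: [7 65]
  15. access 7: HIT. Next use of 7: step 17. Cache: [7 65]
  16. access 94: MISS, evict 65 (next use: never). Cache: [7 94]
  17. access 7: HIT. Next use of 7: never. Cache: [7 94]
  18. access 36: MISS, evict 7 (next use: never). Cache: [94 36]
  19. access 40: MISS, evict 94 (next use: never). Cache: [36 40]
  20. access 36: HIT. Next use of 36: never. Cache: [36 40]
  21. access 43: MISS, evict 36 (next use: never). Cache: [40 43]
  22. access 43: HIT. Next use of 43: never. Cache: [40 43]
Total: 10 hits, 12 misses, 10 evictions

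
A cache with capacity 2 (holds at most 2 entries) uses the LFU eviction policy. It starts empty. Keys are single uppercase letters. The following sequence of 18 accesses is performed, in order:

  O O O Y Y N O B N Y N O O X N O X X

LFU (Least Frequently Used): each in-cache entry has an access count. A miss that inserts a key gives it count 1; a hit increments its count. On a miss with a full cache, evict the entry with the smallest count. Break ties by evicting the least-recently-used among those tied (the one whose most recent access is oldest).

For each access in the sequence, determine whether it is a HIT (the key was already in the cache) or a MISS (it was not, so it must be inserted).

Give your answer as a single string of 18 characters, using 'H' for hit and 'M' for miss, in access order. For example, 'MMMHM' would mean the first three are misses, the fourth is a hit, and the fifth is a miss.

LFU simulation (capacity=2):
  1. access O: MISS. Cache: [O(c=1)]
  2. access O: HIT, count now 2. Cache: [O(c=2)]
  3. access O: HIT, count now 3. Cache: [O(c=3)]
  4. access Y: MISS. Cache: [Y(c=1) O(c=3)]
  5. access Y: HIT, count now 2. Cache: [Y(c=2) O(c=3)]
  6. access N: MISS, evict Y(c=2). Cache: [N(c=1) O(c=3)]
  7. access O: HIT, count now 4. Cache: [N(c=1) O(c=4)]
  8. access B: MISS, evict N(c=1). Cache: [B(c=1) O(c=4)]
  9. access N: MISS, evict B(c=1). Cache: [N(c=1) O(c=4)]
  10. access Y: MISS, evict N(c=1). Cache: [Y(c=1) O(c=4)]
  11. access N: MISS, evict Y(c=1). Cache: [N(c=1) O(c=4)]
  12. access O: HIT, count now 5. Cache: [N(c=1) O(c=5)]
  13. access O: HIT, count now 6. Cache: [N(c=1) O(c=6)]
  14. access X: MISS, evict N(c=1). Cache: [X(c=1) O(c=6)]
  15. access N: MISS, evict X(c=1). Cache: [N(c=1) O(c=6)]
  16. access O: HIT, count now 7. Cache: [N(c=1) O(c=7)]
  17. access X: MISS, evict N(c=1). Cache: [X(c=1) O(c=7)]
  18. access X: HIT, count now 2. Cache: [X(c=2) O(c=7)]
Total: 8 hits, 10 misses, 8 evictions

Answer: MHHMHMHMMMMHHMMHMH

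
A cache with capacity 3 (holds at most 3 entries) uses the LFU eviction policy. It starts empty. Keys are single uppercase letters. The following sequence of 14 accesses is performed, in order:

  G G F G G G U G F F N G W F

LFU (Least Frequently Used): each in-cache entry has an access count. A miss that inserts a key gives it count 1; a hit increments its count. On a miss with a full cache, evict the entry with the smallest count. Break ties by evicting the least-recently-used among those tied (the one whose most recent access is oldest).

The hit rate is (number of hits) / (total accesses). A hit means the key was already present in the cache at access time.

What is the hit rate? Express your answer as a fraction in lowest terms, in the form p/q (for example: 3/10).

LFU simulation (capacity=3):
  1. access G: MISS. Cache: [G(c=1)]
  2. access G: HIT, count now 2. Cache: [G(c=2)]
  3. access F: MISS. Cache: [F(c=1) G(c=2)]
  4. access G: HIT, count now 3. Cache: [F(c=1) G(c=3)]
  5. access G: HIT, count now 4. Cache: [F(c=1) G(c=4)]
  6. access G: HIT, count now 5. Cache: [F(c=1) G(c=5)]
  7. access U: MISS. Cache: [F(c=1) U(c=1) G(c=5)]
  8. access G: HIT, count now 6. Cache: [F(c=1) U(c=1) G(c=6)]
  9. access F: HIT, count now 2. Cache: [U(c=1) F(c=2) G(c=6)]
  10. access F: HIT, count now 3. Cache: [U(c=1) F(c=3) G(c=6)]
  11. access N: MISS, evict U(c=1). Cache: [N(c=1) F(c=3) G(c=6)]
  12. access G: HIT, count now 7. Cache: [N(c=1) F(c=3) G(c=7)]
  13. access W: MISS, evict N(c=1). Cache: [W(c=1) F(c=3) G(c=7)]
  14. access F: HIT, count now 4. Cache: [W(c=1) F(c=4) G(c=7)]
Total: 9 hits, 5 misses, 2 evictions

Hit rate = 9/14

Answer: 9/14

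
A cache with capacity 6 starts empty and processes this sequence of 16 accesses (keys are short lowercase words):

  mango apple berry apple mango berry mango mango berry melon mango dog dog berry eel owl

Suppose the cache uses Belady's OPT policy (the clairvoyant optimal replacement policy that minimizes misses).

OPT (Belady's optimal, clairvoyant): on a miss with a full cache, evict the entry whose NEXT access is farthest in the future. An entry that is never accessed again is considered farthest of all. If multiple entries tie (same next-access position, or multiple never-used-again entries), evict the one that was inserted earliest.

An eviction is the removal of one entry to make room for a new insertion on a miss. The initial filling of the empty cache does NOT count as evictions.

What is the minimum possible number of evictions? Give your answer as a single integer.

OPT (Belady) simulation (capacity=6):
  1. access mango: MISS. Cache: [mango]
  2. access apple: MISS. Cache: [mango apple]
  3. access berry: MISS. Cache: [mango apple berry]
  4. access apple: HIT. Next use of apple: never. Cache: [mango apple berry]
  5. access mango: HIT. Next use of mango: step 7. Cache: [mango apple berry]
  6. access berry: HIT. Next use of berry: step 9. Cache: [mango apple berry]
  7. access mango: HIT. Next use of mango: step 8. Cache: [mango apple berry]
  8. access mango: HIT. Next use of mango: step 11. Cache: [mango apple berry]
  9. access berry: HIT. Next use of berry: step 14. Cache: [mango apple berry]
  10. access melon: MISS. Cache: [mango apple berry melon]
  11. access mango: HIT. Next use of mango: never. Cache: [mango apple berry melon]
  12. access dog: MISS. Cache: [mango apple berry melon dog]
  13. access dog: HIT. Next use of dog: never. Cache: [mango apple berry melon dog]
  14. access berry: HIT. Next use of berry: never. Cache: [mango apple berry melon dog]
  15. access eel: MISS. Cache: [mango apple berry melon dog eel]
  16. access owl: MISS, evict mango (next use: never). Cache: [apple berry melon dog eel owl]
Total: 9 hits, 7 misses, 1 evictions

Answer: 1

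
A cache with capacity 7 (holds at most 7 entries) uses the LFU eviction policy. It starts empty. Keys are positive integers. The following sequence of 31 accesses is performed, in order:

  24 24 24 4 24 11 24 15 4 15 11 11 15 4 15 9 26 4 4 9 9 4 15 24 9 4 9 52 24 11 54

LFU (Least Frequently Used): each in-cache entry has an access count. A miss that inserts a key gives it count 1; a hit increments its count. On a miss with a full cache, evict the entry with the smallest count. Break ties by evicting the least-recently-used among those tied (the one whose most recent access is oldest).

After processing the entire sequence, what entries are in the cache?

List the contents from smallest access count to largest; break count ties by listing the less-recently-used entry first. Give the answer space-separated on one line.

Answer: 52 54 11 15 9 4 24

Derivation:
LFU simulation (capacity=7):
  1. access 24: MISS. Cache: [24(c=1)]
  2. access 24: HIT, count now 2. Cache: [24(c=2)]
  3. access 24: HIT, count now 3. Cache: [24(c=3)]
  4. access 4: MISS. Cache: [4(c=1) 24(c=3)]
  5. access 24: HIT, count now 4. Cache: [4(c=1) 24(c=4)]
  6. access 11: MISS. Cache: [4(c=1) 11(c=1) 24(c=4)]
  7. access 24: HIT, count now 5. Cache: [4(c=1) 11(c=1) 24(c=5)]
  8. access 15: MISS. Cache: [4(c=1) 11(c=1) 15(c=1) 24(c=5)]
  9. access 4: HIT, count now 2. Cache: [11(c=1) 15(c=1) 4(c=2) 24(c=5)]
  10. access 15: HIT, count now 2. Cache: [11(c=1) 4(c=2) 15(c=2) 24(c=5)]
  11. access 11: HIT, count now 2. Cache: [4(c=2) 15(c=2) 11(c=2) 24(c=5)]
  12. access 11: HIT, count now 3. Cache: [4(c=2) 15(c=2) 11(c=3) 24(c=5)]
  13. access 15: HIT, count now 3. Cache: [4(c=2) 11(c=3) 15(c=3) 24(c=5)]
  14. access 4: HIT, count now 3. Cache: [11(c=3) 15(c=3) 4(c=3) 24(c=5)]
  15. access 15: HIT, count now 4. Cache: [11(c=3) 4(c=3) 15(c=4) 24(c=5)]
  16. access 9: MISS. Cache: [9(c=1) 11(c=3) 4(c=3) 15(c=4) 24(c=5)]
  17. access 26: MISS. Cache: [9(c=1) 26(c=1) 11(c=3) 4(c=3) 15(c=4) 24(c=5)]
  18. access 4: HIT, count now 4. Cache: [9(c=1) 26(c=1) 11(c=3) 15(c=4) 4(c=4) 24(c=5)]
  19. access 4: HIT, count now 5. Cache: [9(c=1) 26(c=1) 11(c=3) 15(c=4) 24(c=5) 4(c=5)]
  20. access 9: HIT, count now 2. Cache: [26(c=1) 9(c=2) 11(c=3) 15(c=4) 24(c=5) 4(c=5)]
  21. access 9: HIT, count now 3. Cache: [26(c=1) 11(c=3) 9(c=3) 15(c=4) 24(c=5) 4(c=5)]
  22. access 4: HIT, count now 6. Cache: [26(c=1) 11(c=3) 9(c=3) 15(c=4) 24(c=5) 4(c=6)]
  23. access 15: HIT, count now 5. Cache: [26(c=1) 11(c=3) 9(c=3) 24(c=5) 15(c=5) 4(c=6)]
  24. access 24: HIT, count now 6. Cache: [26(c=1) 11(c=3) 9(c=3) 15(c=5) 4(c=6) 24(c=6)]
  25. access 9: HIT, count now 4. Cache: [26(c=1) 11(c=3) 9(c=4) 15(c=5) 4(c=6) 24(c=6)]
  26. access 4: HIT, count now 7. Cache: [26(c=1) 11(c=3) 9(c=4) 15(c=5) 24(c=6) 4(c=7)]
  27. access 9: HIT, count now 5. Cache: [26(c=1) 11(c=3) 15(c=5) 9(c=5) 24(c=6) 4(c=7)]
  28. access 52: MISS. Cache: [26(c=1) 52(c=1) 11(c=3) 15(c=5) 9(c=5) 24(c=6) 4(c=7)]
  29. access 24: HIT, count now 7. Cache: [26(c=1) 52(c=1) 11(c=3) 15(c=5) 9(c=5) 4(c=7) 24(c=7)]
  30. access 11: HIT, count now 4. Cache: [26(c=1) 52(c=1) 11(c=4) 15(c=5) 9(c=5) 4(c=7) 24(c=7)]
  31. access 54: MISS, evict 26(c=1). Cache: [52(c=1) 54(c=1) 11(c=4) 15(c=5) 9(c=5) 4(c=7) 24(c=7)]
Total: 23 hits, 8 misses, 1 evictions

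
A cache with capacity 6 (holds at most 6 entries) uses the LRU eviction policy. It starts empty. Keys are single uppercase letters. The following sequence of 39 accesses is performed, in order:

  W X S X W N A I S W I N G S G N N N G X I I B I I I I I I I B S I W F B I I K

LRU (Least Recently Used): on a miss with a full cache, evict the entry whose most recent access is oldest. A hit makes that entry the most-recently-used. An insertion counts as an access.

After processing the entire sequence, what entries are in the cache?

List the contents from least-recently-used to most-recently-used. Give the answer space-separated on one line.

Answer: S W F B I K

Derivation:
LRU simulation (capacity=6):
  1. access W: MISS. Cache (LRU->MRU): [W]
  2. access X: MISS. Cache (LRU->MRU): [W X]
  3. access S: MISS. Cache (LRU->MRU): [W X S]
  4. access X: HIT. Cache (LRU->MRU): [W S X]
  5. access W: HIT. Cache (LRU->MRU): [S X W]
  6. access N: MISS. Cache (LRU->MRU): [S X W N]
  7. access A: MISS. Cache (LRU->MRU): [S X W N A]
  8. access I: MISS. Cache (LRU->MRU): [S X W N A I]
  9. access S: HIT. Cache (LRU->MRU): [X W N A I S]
  10. access W: HIT. Cache (LRU->MRU): [X N A I S W]
  11. access I: HIT. Cache (LRU->MRU): [X N A S W I]
  12. access N: HIT. Cache (LRU->MRU): [X A S W I N]
  13. access G: MISS, evict X. Cache (LRU->MRU): [A S W I N G]
  14. access S: HIT. Cache (LRU->MRU): [A W I N G S]
  15. access G: HIT. Cache (LRU->MRU): [A W I N S G]
  16. access N: HIT. Cache (LRU->MRU): [A W I S G N]
  17. access N: HIT. Cache (LRU->MRU): [A W I S G N]
  18. access N: HIT. Cache (LRU->MRU): [A W I S G N]
  19. access G: HIT. Cache (LRU->MRU): [A W I S N G]
  20. access X: MISS, evict A. Cache (LRU->MRU): [W I S N G X]
  21. access I: HIT. Cache (LRU->MRU): [W S N G X I]
  22. access I: HIT. Cache (LRU->MRU): [W S N G X I]
  23. access B: MISS, evict W. Cache (LRU->MRU): [S N G X I B]
  24. access I: HIT. Cache (LRU->MRU): [S N G X B I]
  25. access I: HIT. Cache (LRU->MRU): [S N G X B I]
  26. access I: HIT. Cache (LRU->MRU): [S N G X B I]
  27. access I: HIT. Cache (LRU->MRU): [S N G X B I]
  28. access I: HIT. Cache (LRU->MRU): [S N G X B I]
  29. access I: HIT. Cache (LRU->MRU): [S N G X B I]
  30. access I: HIT. Cache (LRU->MRU): [S N G X B I]
  31. access B: HIT. Cache (LRU->MRU): [S N G X I B]
  32. access S: HIT. Cache (LRU->MRU): [N G X I B S]
  33. access I: HIT. Cache (LRU->MRU): [N G X B S I]
  34. access W: MISS, evict N. Cache (LRU->MRU): [G X B S I W]
  35. access F: MISS, evict G. Cache (LRU->MRU): [X B S I W F]
  36. access B: HIT. Cache (LRU->MRU): [X S I W F B]
  37. access I: HIT. Cache (LRU->MRU): [X S W F B I]
  38. access I: HIT. Cache (LRU->MRU): [X S W F B I]
  39. access K: MISS, evict X. Cache (LRU->MRU): [S W F B I K]
Total: 27 hits, 12 misses, 6 evictions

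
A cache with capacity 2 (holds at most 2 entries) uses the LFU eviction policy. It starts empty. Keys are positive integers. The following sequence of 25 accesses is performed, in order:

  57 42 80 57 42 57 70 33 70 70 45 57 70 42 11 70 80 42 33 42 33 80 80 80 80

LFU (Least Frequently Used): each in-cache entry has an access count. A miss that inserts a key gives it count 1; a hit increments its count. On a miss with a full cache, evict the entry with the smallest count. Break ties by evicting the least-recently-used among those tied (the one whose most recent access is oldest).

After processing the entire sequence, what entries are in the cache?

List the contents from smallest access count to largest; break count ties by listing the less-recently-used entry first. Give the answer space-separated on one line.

Answer: 70 80

Derivation:
LFU simulation (capacity=2):
  1. access 57: MISS. Cache: [57(c=1)]
  2. access 42: MISS. Cache: [57(c=1) 42(c=1)]
  3. access 80: MISS, evict 57(c=1). Cache: [42(c=1) 80(c=1)]
  4. access 57: MISS, evict 42(c=1). Cache: [80(c=1) 57(c=1)]
  5. access 42: MISS, evict 80(c=1). Cache: [57(c=1) 42(c=1)]
  6. access 57: HIT, count now 2. Cache: [42(c=1) 57(c=2)]
  7. access 70: MISS, evict 42(c=1). Cache: [70(c=1) 57(c=2)]
  8. access 33: MISS, evict 70(c=1). Cache: [33(c=1) 57(c=2)]
  9. access 70: MISS, evict 33(c=1). Cache: [70(c=1) 57(c=2)]
  10. access 70: HIT, count now 2. Cache: [57(c=2) 70(c=2)]
  11. access 45: MISS, evict 57(c=2). Cache: [45(c=1) 70(c=2)]
  12. access 57: MISS, evict 45(c=1). Cache: [57(c=1) 70(c=2)]
  13. access 70: HIT, count now 3. Cache: [57(c=1) 70(c=3)]
  14. access 42: MISS, evict 57(c=1). Cache: [42(c=1) 70(c=3)]
  15. access 11: MISS, evict 42(c=1). Cache: [11(c=1) 70(c=3)]
  16. access 70: HIT, count now 4. Cache: [11(c=1) 70(c=4)]
  17. access 80: MISS, evict 11(c=1). Cache: [80(c=1) 70(c=4)]
  18. access 42: MISS, evict 80(c=1). Cache: [42(c=1) 70(c=4)]
  19. access 33: MISS, evict 42(c=1). Cache: [33(c=1) 70(c=4)]
  20. access 42: MISS, evict 33(c=1). Cache: [42(c=1) 70(c=4)]
  21. access 33: MISS, evict 42(c=1). Cache: [33(c=1) 70(c=4)]
  22. access 80: MISS, evict 33(c=1). Cache: [80(c=1) 70(c=4)]
  23. access 80: HIT, count now 2. Cache: [80(c=2) 70(c=4)]
  24. access 80: HIT, count now 3. Cache: [80(c=3) 70(c=4)]
  25. access 80: HIT, count now 4. Cache: [70(c=4) 80(c=4)]
Total: 7 hits, 18 misses, 16 evictions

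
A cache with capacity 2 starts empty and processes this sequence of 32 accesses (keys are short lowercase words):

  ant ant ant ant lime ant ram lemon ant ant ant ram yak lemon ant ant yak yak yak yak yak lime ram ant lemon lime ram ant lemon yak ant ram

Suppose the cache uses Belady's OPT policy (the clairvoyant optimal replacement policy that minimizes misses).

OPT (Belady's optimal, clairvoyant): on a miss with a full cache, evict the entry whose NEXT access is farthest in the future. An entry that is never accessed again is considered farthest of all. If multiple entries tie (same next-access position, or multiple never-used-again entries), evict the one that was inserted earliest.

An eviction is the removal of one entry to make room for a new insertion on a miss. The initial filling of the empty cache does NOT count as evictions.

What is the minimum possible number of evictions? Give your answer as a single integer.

OPT (Belady) simulation (capacity=2):
  1. access ant: MISS. Cache: [ant]
  2. access ant: HIT. Next use of ant: step 3. Cache: [ant]
  3. access ant: HIT. Next use of ant: step 4. Cache: [ant]
  4. access ant: HIT. Next use of ant: step 6. Cache: [ant]
  5. access lime: MISS. Cache: [ant lime]
  6. access ant: HIT. Next use of ant: step 9. Cache: [ant lime]
  7. access ram: MISS, evict lime (next use: step 22). Cache: [ant ram]
  8. access lemon: MISS, evict ram (next use: step 12). Cache: [ant lemon]
  9. access ant: HIT. Next use of ant: step 10. Cache: [ant lemon]
  10. access ant: HIT. Next use of ant: step 11. Cache: [ant lemon]
  11. access ant: HIT. Next use of ant: step 15. Cache: [ant lemon]
  12. access ram: MISS, evict ant (next use: step 15). Cache: [lemon ram]
  13. access yak: MISS, evict ram (next use: step 23). Cache: [lemon yak]
  14. access lemon: HIT. Next use of lemon: step 25. Cache: [lemon yak]
  15. access ant: MISS, evict lemon (next use: step 25). Cache: [yak ant]
  16. access ant: HIT. Next use of ant: step 24. Cache: [yak ant]
  17. access yak: HIT. Next use of yak: step 18. Cache: [yak ant]
  18. access yak: HIT. Next use of yak: step 19. Cache: [yak ant]
  19. access yak: HIT. Next use of yak: step 20. Cache: [yak ant]
  20. access yak: HIT. Next use of yak: step 21. Cache: [yak ant]
  21. access yak: HIT. Next use of yak: step 30. Cache: [yak ant]
  22. access lime: MISS, evict yak (next use: step 30). Cache: [ant lime]
  23. access ram: MISS, evict lime (next use: step 26). Cache: [ant ram]
  24. access ant: HIT. Next use of ant: step 28. Cache: [ant ram]
  25. access lemon: MISS, evict ant (next use: step 28). Cache: [ram lemon]
  26. access lime: MISS, evict lemon (next use: step 29). Cache: [ram lime]
  27. access ram: HIT. Next use of ram: step 32. Cache: [ram lime]
  28. access ant: MISS, evict lime (next use: never). Cache: [ram ant]
  29. access lemon: MISS, evict ram (next use: step 32). Cache: [ant lemon]
  30. access yak: MISS, evict lemon (next use: never). Cache: [ant yak]
  31. access ant: HIT. Next use of ant: never. Cache: [ant yak]
  32. access ram: MISS, evict ant (next use: never). Cache: [yak ram]
Total: 17 hits, 15 misses, 13 evictions

Answer: 13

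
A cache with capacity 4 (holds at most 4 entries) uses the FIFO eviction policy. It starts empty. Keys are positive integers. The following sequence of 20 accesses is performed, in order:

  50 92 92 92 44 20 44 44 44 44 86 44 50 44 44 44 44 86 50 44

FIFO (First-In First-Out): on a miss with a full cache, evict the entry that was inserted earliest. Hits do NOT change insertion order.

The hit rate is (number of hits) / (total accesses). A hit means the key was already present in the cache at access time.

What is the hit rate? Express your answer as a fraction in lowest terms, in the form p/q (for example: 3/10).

Answer: 7/10

Derivation:
FIFO simulation (capacity=4):
  1. access 50: MISS. Cache (old->new): [50]
  2. access 92: MISS. Cache (old->new): [50 92]
  3. access 92: HIT. Cache (old->new): [50 92]
  4. access 92: HIT. Cache (old->new): [50 92]
  5. access 44: MISS. Cache (old->new): [50 92 44]
  6. access 20: MISS. Cache (old->new): [50 92 44 20]
  7. access 44: HIT. Cache (old->new): [50 92 44 20]
  8. access 44: HIT. Cache (old->new): [50 92 44 20]
  9. access 44: HIT. Cache (old->new): [50 92 44 20]
  10. access 44: HIT. Cache (old->new): [50 92 44 20]
  11. access 86: MISS, evict 50. Cache (old->new): [92 44 20 86]
  12. access 44: HIT. Cache (old->new): [92 44 20 86]
  13. access 50: MISS, evict 92. Cache (old->new): [44 20 86 50]
  14. access 44: HIT. Cache (old->new): [44 20 86 50]
  15. access 44: HIT. Cache (old->new): [44 20 86 50]
  16. access 44: HIT. Cache (old->new): [44 20 86 50]
  17. access 44: HIT. Cache (old->new): [44 20 86 50]
  18. access 86: HIT. Cache (old->new): [44 20 86 50]
  19. access 50: HIT. Cache (old->new): [44 20 86 50]
  20. access 44: HIT. Cache (old->new): [44 20 86 50]
Total: 14 hits, 6 misses, 2 evictions

Hit rate = 14/20 = 7/10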